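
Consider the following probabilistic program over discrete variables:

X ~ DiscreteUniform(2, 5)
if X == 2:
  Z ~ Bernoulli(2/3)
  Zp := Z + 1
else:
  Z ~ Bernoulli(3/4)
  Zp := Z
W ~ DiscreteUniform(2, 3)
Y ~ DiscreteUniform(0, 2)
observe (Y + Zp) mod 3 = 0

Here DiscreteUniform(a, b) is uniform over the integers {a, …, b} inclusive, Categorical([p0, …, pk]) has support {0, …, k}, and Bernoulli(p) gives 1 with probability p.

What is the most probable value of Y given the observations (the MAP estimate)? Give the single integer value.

argmax_v P(Y = v | obs) = 2

Enumerate traces; 16 have nonzero weight after conditioning:
  (X=2, Z=0, W=2, Y=2) weight 1/72
  (X=2, Z=0, W=3, Y=2) weight 1/72
  (X=2, Z=1, W=2, Y=1) weight 1/36
  (X=2, Z=1, W=3, Y=1) weight 1/36
  (X=3, Z=0, W=2, Y=0) weight 1/96
  (X=3, Z=0, W=3, Y=0) weight 1/96
  (X=3, Z=1, W=2, Y=2) weight 1/32
  (X=3, Z=1, W=3, Y=2) weight 1/32
  … 8 more
Group by Y:
  weight(Y=0) = 1/16
  weight(Y=1) = 1/18
  weight(Y=2) = 31/144
Total weight = 1/16 + 1/18 + 31/144 = 1/3
P(Y=0 | obs) = 1/16 / 1/3 = 3/16
P(Y=1 | obs) = 1/18 / 1/3 = 1/6
P(Y=2 | obs) = 31/144 / 1/3 = 31/48
argmax = 2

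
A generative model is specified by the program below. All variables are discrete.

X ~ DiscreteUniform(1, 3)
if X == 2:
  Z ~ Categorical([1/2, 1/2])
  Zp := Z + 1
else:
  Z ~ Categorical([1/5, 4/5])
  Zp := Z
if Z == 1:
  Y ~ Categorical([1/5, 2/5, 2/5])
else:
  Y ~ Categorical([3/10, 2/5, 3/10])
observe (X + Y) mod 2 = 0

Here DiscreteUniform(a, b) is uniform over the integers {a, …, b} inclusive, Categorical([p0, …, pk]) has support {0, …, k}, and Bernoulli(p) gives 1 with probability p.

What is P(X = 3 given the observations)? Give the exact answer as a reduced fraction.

P(X = 3 | obs) = 2/7

Enumerate traces; 8 have nonzero weight after conditioning:
  (X=1, Z=0, Y=1) weight 2/75
  (X=1, Z=1, Y=1) weight 8/75
  (X=2, Z=0, Y=0) weight 1/20
  (X=2, Z=0, Y=2) weight 1/20
  (X=2, Z=1, Y=0) weight 1/30
  (X=2, Z=1, Y=2) weight 1/15
  (X=3, Z=0, Y=1) weight 2/75
  (X=3, Z=1, Y=1) weight 8/75
Group by X:
  weight(X=1) = 2/15
  weight(X=2) = 1/5
  weight(X=3) = 2/15
Total weight = 2/15 + 1/5 + 2/15 = 7/15
P(X=1 | obs) = 2/15 / 7/15 = 2/7
P(X=2 | obs) = 1/5 / 7/15 = 3/7
P(X=3 | obs) = 2/15 / 7/15 = 2/7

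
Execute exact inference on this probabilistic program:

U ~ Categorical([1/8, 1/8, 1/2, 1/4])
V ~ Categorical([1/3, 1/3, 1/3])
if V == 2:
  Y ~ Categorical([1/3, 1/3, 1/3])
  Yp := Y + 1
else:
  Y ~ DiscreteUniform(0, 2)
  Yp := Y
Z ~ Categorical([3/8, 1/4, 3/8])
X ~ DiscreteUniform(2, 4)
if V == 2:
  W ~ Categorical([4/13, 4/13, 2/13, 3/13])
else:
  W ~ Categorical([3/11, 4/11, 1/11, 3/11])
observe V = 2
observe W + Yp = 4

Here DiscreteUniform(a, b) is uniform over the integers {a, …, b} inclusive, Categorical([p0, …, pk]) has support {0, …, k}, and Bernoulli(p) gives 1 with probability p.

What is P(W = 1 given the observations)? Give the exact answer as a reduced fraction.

P(W = 1 | obs) = 4/9

Enumerate traces; 108 have nonzero weight after conditioning:
  (U=0, V=2, Y=0, Z=0, X=2, W=3) weight 1/2496
  (U=0, V=2, Y=0, Z=0, X=3, W=3) weight 1/2496
  (U=0, V=2, Y=0, Z=0, X=4, W=3) weight 1/2496
  (U=0, V=2, Y=0, Z=1, X=2, W=3) weight 1/3744
  (U=0, V=2, Y=0, Z=1, X=3, W=3) weight 1/3744
  (U=0, V=2, Y=0, Z=1, X=4, W=3) weight 1/3744
  (U=0, V=2, Y=0, Z=2, X=2, W=3) weight 1/2496
  (U=0, V=2, Y=0, Z=2, X=3, W=3) weight 1/2496
  (U=0, V=2, Y=1, Z=0, X=2, W=2) weight 1/3744
  (U=0, V=2, Y=2, Z=0, X=2, W=1) weight 1/1872
  … 98 more
Group by W:
  weight(W=1) = 4/117
  weight(W=2) = 2/117
  weight(W=3) = 1/39
Total weight = 4/117 + 2/117 + 1/39 = 1/13
P(W=1 | obs) = 4/117 / 1/13 = 4/9
P(W=2 | obs) = 2/117 / 1/13 = 2/9
P(W=3 | obs) = 1/39 / 1/13 = 1/3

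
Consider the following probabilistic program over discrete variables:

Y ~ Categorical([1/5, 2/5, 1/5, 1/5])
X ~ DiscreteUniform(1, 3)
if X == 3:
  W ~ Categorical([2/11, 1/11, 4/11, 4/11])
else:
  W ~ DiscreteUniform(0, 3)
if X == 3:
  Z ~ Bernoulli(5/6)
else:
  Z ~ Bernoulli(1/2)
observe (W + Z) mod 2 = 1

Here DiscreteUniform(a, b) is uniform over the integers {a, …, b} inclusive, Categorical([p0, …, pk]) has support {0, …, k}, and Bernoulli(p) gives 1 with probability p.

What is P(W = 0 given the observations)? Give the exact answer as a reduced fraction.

P(W = 0 | obs) = 53/202

Enumerate traces; 48 have nonzero weight after conditioning:
  (Y=0, X=1, W=0, Z=1) weight 1/120
  (Y=0, X=1, W=1, Z=0) weight 1/120
  (Y=0, X=1, W=2, Z=1) weight 1/120
  (Y=0, X=1, W=3, Z=0) weight 1/120
  (Y=0, X=2, W=0, Z=1) weight 1/120
  (Y=0, X=2, W=1, Z=0) weight 1/120
  (Y=0, X=2, W=2, Z=1) weight 1/120
  (Y=0, X=2, W=3, Z=0) weight 1/120
  … 40 more
Group by W:
  weight(W=0) = 53/396
  weight(W=1) = 35/396
  weight(W=2) = 73/396
  weight(W=3) = 41/396
Total weight = 53/396 + 35/396 + 73/396 + 41/396 = 101/198
P(W=0 | obs) = 53/396 / 101/198 = 53/202
P(W=1 | obs) = 35/396 / 101/198 = 35/202
P(W=2 | obs) = 73/396 / 101/198 = 73/202
P(W=3 | obs) = 41/396 / 101/198 = 41/202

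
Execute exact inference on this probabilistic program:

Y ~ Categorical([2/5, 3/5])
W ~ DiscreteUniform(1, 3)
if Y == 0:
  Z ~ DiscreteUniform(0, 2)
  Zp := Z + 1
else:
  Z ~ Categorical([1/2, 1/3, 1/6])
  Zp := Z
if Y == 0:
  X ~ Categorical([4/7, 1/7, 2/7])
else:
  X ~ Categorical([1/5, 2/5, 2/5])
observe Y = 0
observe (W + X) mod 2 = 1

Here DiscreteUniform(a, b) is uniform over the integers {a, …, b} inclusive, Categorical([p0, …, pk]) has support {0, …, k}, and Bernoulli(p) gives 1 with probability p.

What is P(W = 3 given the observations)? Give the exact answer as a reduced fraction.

P(W = 3 | obs) = 6/13

Enumerate traces; 15 have nonzero weight after conditioning:
  (Y=0, W=1, Z=0, X=0) weight 8/315
  (Y=0, W=1, Z=0, X=2) weight 4/315
  (Y=0, W=1, Z=1, X=0) weight 8/315
  (Y=0, W=1, Z=1, X=2) weight 4/315
  (Y=0, W=1, Z=2, X=0) weight 8/315
  (Y=0, W=1, Z=2, X=2) weight 4/315
  (Y=0, W=2, Z=0, X=1) weight 2/315
  (Y=0, W=2, Z=1, X=1) weight 2/315
  (Y=0, W=3, Z=0, X=0) weight 8/315
  … 6 more
Group by W:
  weight(W=1) = 4/35
  weight(W=2) = 2/105
  weight(W=3) = 4/35
Total weight = 4/35 + 2/105 + 4/35 = 26/105
P(W=1 | obs) = 4/35 / 26/105 = 6/13
P(W=2 | obs) = 2/105 / 26/105 = 1/13
P(W=3 | obs) = 4/35 / 26/105 = 6/13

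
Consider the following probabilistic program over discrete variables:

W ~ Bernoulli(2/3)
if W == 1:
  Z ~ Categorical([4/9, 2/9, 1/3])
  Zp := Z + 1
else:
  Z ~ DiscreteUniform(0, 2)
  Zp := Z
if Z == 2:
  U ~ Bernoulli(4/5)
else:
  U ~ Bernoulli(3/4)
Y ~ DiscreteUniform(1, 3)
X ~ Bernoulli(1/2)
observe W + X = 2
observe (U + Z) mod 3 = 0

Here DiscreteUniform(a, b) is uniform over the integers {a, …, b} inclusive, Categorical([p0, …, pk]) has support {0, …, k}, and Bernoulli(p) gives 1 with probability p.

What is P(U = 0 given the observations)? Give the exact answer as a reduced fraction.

Enumerate traces; 6 have nonzero weight after conditioning:
  (W=1, Z=0, U=0, Y=1, X=1) weight 1/81
  (W=1, Z=0, U=0, Y=2, X=1) weight 1/81
  (W=1, Z=0, U=0, Y=3, X=1) weight 1/81
  (W=1, Z=2, U=1, Y=1, X=1) weight 4/135
  (W=1, Z=2, U=1, Y=2, X=1) weight 4/135
  (W=1, Z=2, U=1, Y=3, X=1) weight 4/135
Group by U:
  weight(U=0) = 1/27
  weight(U=1) = 4/45
Total weight = 1/27 + 4/45 = 17/135
P(U=0 | obs) = 1/27 / 17/135 = 5/17
P(U=1 | obs) = 4/45 / 17/135 = 12/17

P(U = 0 | obs) = 5/17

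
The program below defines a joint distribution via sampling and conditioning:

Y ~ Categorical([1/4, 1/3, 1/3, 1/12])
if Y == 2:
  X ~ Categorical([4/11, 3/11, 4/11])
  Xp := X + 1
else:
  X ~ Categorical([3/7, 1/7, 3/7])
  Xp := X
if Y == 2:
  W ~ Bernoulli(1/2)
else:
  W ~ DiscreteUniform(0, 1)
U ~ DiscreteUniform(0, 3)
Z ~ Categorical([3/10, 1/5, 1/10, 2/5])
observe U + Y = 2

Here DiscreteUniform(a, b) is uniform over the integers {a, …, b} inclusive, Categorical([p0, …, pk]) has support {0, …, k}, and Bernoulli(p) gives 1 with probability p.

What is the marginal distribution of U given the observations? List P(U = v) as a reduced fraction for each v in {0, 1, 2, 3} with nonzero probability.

Enumerate traces; 72 have nonzero weight after conditioning:
  (Y=0, X=0, W=0, U=2, Z=0) weight 9/2240
  (Y=0, X=0, W=0, U=2, Z=1) weight 3/1120
  (Y=0, X=0, W=0, U=2, Z=2) weight 3/2240
  (Y=0, X=0, W=0, U=2, Z=3) weight 3/560
  (Y=0, X=0, W=1, U=2, Z=0) weight 9/2240
  (Y=0, X=0, W=1, U=2, Z=1) weight 3/1120
  (Y=0, X=0, W=1, U=2, Z=2) weight 3/2240
  (Y=0, X=0, W=1, U=2, Z=3) weight 3/560
  (Y=1, X=0, W=0, U=1, Z=0) weight 3/560
  (Y=2, X=0, W=0, U=0, Z=0) weight 1/220
  … 62 more
Group by U:
  weight(U=0) = 1/12
  weight(U=1) = 1/12
  weight(U=2) = 1/16
Total weight = 1/12 + 1/12 + 1/16 = 11/48
P(U=0 | obs) = 1/12 / 11/48 = 4/11
P(U=1 | obs) = 1/12 / 11/48 = 4/11
P(U=2 | obs) = 1/16 / 11/48 = 3/11

P(U=0) = 4/11, P(U=1) = 4/11, P(U=2) = 3/11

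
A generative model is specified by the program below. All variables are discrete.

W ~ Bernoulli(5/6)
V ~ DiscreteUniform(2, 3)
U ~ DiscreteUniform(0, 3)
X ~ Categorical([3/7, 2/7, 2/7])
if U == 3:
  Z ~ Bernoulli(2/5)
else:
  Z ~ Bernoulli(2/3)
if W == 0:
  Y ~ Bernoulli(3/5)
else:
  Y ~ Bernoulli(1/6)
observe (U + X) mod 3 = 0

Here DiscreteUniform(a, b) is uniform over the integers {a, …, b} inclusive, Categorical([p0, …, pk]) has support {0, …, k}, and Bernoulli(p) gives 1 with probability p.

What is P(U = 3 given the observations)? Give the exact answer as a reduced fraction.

Enumerate traces; 64 have nonzero weight after conditioning:
  (W=0, V=2, U=0, X=0, Z=0, Y=0) weight 1/840
  (W=0, V=2, U=0, X=0, Z=0, Y=1) weight 1/560
  (W=0, V=2, U=0, X=0, Z=1, Y=0) weight 1/420
  (W=0, V=2, U=0, X=0, Z=1, Y=1) weight 1/280
  (W=0, V=2, U=1, X=2, Z=0, Y=0) weight 1/1260
  (W=0, V=2, U=1, X=2, Z=0, Y=1) weight 1/840
  (W=0, V=2, U=1, X=2, Z=1, Y=0) weight 1/630
  (W=0, V=2, U=1, X=2, Z=1, Y=1) weight 1/420
  (W=0, V=2, U=2, X=1, Z=0, Y=0) weight 1/1260
  (W=0, V=2, U=3, X=0, Z=0, Y=0) weight 3/1400
  … 54 more
Group by U:
  weight(U=0) = 3/28
  weight(U=1) = 1/14
  weight(U=2) = 1/14
  weight(U=3) = 3/28
Total weight = 3/28 + 1/14 + 1/14 + 3/28 = 5/14
P(U=0 | obs) = 3/28 / 5/14 = 3/10
P(U=1 | obs) = 1/14 / 5/14 = 1/5
P(U=2 | obs) = 1/14 / 5/14 = 1/5
P(U=3 | obs) = 3/28 / 5/14 = 3/10

P(U = 3 | obs) = 3/10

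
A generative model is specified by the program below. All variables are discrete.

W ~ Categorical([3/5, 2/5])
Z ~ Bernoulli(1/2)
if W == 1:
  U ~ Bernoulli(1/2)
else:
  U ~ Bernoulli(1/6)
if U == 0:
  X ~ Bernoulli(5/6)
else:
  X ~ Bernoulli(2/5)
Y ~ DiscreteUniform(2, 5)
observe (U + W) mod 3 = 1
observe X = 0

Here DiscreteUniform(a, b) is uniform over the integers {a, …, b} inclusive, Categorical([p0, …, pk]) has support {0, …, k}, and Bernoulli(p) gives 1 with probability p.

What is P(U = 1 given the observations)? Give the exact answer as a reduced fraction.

Enumerate traces; 16 have nonzero weight after conditioning:
  (W=0, Z=0, U=1, X=0, Y=2) weight 3/400
  (W=0, Z=0, U=1, X=0, Y=3) weight 3/400
  (W=0, Z=0, U=1, X=0, Y=4) weight 3/400
  (W=0, Z=0, U=1, X=0, Y=5) weight 3/400
  (W=0, Z=1, U=1, X=0, Y=2) weight 3/400
  (W=0, Z=1, U=1, X=0, Y=3) weight 3/400
  (W=0, Z=1, U=1, X=0, Y=4) weight 3/400
  (W=0, Z=1, U=1, X=0, Y=5) weight 3/400
  (W=1, Z=0, U=0, X=0, Y=2) weight 1/240
  … 7 more
Group by U:
  weight(U=0) = 1/30
  weight(U=1) = 3/50
Total weight = 1/30 + 3/50 = 7/75
P(U=0 | obs) = 1/30 / 7/75 = 5/14
P(U=1 | obs) = 3/50 / 7/75 = 9/14

P(U = 1 | obs) = 9/14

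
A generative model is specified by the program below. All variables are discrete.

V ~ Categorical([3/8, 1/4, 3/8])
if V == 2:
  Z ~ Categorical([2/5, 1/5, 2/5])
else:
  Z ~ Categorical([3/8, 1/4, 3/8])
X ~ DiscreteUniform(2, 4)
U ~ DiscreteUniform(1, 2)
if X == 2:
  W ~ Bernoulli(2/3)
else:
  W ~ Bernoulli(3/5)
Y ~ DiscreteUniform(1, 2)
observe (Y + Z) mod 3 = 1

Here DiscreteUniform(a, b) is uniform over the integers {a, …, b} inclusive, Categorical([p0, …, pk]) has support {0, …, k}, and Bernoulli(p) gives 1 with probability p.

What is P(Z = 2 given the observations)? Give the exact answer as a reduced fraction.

P(Z = 2 | obs) = 1/2

Enumerate traces; 72 have nonzero weight after conditioning:
  (V=0, Z=0, X=2, U=1, W=0, Y=1) weight 1/256
  (V=0, Z=0, X=2, U=1, W=1, Y=1) weight 1/128
  (V=0, Z=0, X=2, U=2, W=0, Y=1) weight 1/256
  (V=0, Z=0, X=2, U=2, W=1, Y=1) weight 1/128
  (V=0, Z=0, X=3, U=1, W=0, Y=1) weight 3/640
  (V=0, Z=0, X=3, U=1, W=1, Y=1) weight 9/1280
  (V=0, Z=0, X=3, U=2, W=0, Y=1) weight 3/640
  (V=0, Z=0, X=3, U=2, W=1, Y=1) weight 9/1280
  (V=0, Z=2, X=2, U=1, W=0, Y=2) weight 1/256
  … 63 more
Group by Z:
  weight(Z=0) = 123/640
  weight(Z=2) = 123/640
Total weight = 123/640 + 123/640 = 123/320
P(Z=0 | obs) = 123/640 / 123/320 = 1/2
P(Z=2 | obs) = 123/640 / 123/320 = 1/2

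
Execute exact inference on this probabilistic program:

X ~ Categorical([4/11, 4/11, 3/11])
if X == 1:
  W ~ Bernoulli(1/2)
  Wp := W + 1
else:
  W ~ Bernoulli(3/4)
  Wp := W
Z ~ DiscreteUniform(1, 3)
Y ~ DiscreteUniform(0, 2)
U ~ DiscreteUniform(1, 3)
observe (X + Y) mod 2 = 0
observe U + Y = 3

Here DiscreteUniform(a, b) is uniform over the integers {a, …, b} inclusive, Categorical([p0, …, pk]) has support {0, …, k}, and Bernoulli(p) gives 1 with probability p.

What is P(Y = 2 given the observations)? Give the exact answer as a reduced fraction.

Enumerate traces; 30 have nonzero weight after conditioning:
  (X=0, W=0, Z=1, Y=0, U=3) weight 1/297
  (X=0, W=0, Z=1, Y=2, U=1) weight 1/297
  (X=0, W=0, Z=2, Y=0, U=3) weight 1/297
  (X=0, W=0, Z=2, Y=2, U=1) weight 1/297
  (X=0, W=0, Z=3, Y=0, U=3) weight 1/297
  (X=0, W=0, Z=3, Y=2, U=1) weight 1/297
  (X=0, W=1, Z=1, Y=0, U=3) weight 1/99
  (X=0, W=1, Z=1, Y=2, U=1) weight 1/99
  (X=1, W=0, Z=1, Y=1, U=2) weight 2/297
  … 21 more
Group by Y:
  weight(Y=0) = 7/99
  weight(Y=1) = 4/99
  weight(Y=2) = 7/99
Total weight = 7/99 + 4/99 + 7/99 = 2/11
P(Y=0 | obs) = 7/99 / 2/11 = 7/18
P(Y=1 | obs) = 4/99 / 2/11 = 2/9
P(Y=2 | obs) = 7/99 / 2/11 = 7/18

P(Y = 2 | obs) = 7/18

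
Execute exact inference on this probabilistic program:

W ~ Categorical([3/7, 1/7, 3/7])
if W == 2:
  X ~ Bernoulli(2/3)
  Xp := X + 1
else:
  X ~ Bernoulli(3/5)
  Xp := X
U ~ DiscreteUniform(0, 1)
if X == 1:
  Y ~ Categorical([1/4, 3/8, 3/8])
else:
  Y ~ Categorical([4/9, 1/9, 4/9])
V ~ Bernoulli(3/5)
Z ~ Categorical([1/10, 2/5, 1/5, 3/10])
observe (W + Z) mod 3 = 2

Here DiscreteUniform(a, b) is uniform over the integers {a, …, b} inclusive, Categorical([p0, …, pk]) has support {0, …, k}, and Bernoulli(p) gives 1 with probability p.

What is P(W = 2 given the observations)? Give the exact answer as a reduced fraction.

P(W = 2 | obs) = 6/11

Enumerate traces; 96 have nonzero weight after conditioning:
  (W=0, X=0, U=0, Y=0, V=0, Z=2) weight 8/2625
  (W=0, X=0, U=0, Y=0, V=1, Z=2) weight 4/875
  (W=0, X=0, U=0, Y=1, V=0, Z=2) weight 2/2625
  (W=0, X=0, U=0, Y=1, V=1, Z=2) weight 1/875
  (W=0, X=0, U=0, Y=2, V=0, Z=2) weight 8/2625
  (W=0, X=0, U=0, Y=2, V=1, Z=2) weight 4/875
  (W=0, X=0, U=1, Y=0, V=0, Z=2) weight 8/2625
  (W=0, X=0, U=1, Y=0, V=1, Z=2) weight 4/875
  (W=1, X=0, U=0, Y=0, V=0, Z=1) weight 16/7875
  (W=2, X=0, U=0, Y=0, V=0, Z=0) weight 2/1575
  … 86 more
Group by W:
  weight(W=0) = 3/35
  weight(W=1) = 2/35
  weight(W=2) = 6/35
Total weight = 3/35 + 2/35 + 6/35 = 11/35
P(W=0 | obs) = 3/35 / 11/35 = 3/11
P(W=1 | obs) = 2/35 / 11/35 = 2/11
P(W=2 | obs) = 6/35 / 11/35 = 6/11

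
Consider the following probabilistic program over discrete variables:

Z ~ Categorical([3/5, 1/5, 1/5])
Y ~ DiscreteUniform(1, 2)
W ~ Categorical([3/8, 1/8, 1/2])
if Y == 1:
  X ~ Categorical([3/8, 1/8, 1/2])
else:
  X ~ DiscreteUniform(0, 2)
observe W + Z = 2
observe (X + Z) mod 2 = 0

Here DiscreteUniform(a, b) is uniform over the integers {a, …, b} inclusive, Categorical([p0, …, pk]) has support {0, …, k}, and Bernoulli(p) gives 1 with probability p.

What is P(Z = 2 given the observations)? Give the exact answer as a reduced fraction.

Enumerate traces; 10 have nonzero weight after conditioning:
  (Z=0, Y=1, W=2, X=0) weight 9/160
  (Z=0, Y=1, W=2, X=2) weight 3/40
  (Z=0, Y=2, W=2, X=0) weight 1/20
  (Z=0, Y=2, W=2, X=2) weight 1/20
  (Z=1, Y=1, W=1, X=1) weight 1/640
  (Z=1, Y=2, W=1, X=1) weight 1/240
  (Z=2, Y=1, W=0, X=0) weight 9/640
  (Z=2, Y=1, W=0, X=2) weight 3/160
  … 2 more
Group by Z:
  weight(Z=0) = 37/160
  weight(Z=1) = 11/1920
  weight(Z=2) = 37/640
Total weight = 37/160 + 11/1920 + 37/640 = 283/960
P(Z=0 | obs) = 37/160 / 283/960 = 222/283
P(Z=1 | obs) = 11/1920 / 283/960 = 11/566
P(Z=2 | obs) = 37/640 / 283/960 = 111/566

P(Z = 2 | obs) = 111/566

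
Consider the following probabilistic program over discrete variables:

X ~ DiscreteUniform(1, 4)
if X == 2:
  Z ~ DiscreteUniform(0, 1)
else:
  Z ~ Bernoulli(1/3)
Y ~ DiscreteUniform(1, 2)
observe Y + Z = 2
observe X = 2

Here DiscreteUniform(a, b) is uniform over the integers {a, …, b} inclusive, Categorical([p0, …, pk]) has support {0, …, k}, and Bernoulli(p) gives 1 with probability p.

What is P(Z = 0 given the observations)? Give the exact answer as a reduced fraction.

P(Z = 0 | obs) = 1/2

Enumerate traces; 2 have nonzero weight after conditioning:
  (X=2, Z=0, Y=2) weight 1/16
  (X=2, Z=1, Y=1) weight 1/16
Group by Z:
  weight(Z=0) = 1/16
  weight(Z=1) = 1/16
Total weight = 1/16 + 1/16 = 1/8
P(Z=0 | obs) = 1/16 / 1/8 = 1/2
P(Z=1 | obs) = 1/16 / 1/8 = 1/2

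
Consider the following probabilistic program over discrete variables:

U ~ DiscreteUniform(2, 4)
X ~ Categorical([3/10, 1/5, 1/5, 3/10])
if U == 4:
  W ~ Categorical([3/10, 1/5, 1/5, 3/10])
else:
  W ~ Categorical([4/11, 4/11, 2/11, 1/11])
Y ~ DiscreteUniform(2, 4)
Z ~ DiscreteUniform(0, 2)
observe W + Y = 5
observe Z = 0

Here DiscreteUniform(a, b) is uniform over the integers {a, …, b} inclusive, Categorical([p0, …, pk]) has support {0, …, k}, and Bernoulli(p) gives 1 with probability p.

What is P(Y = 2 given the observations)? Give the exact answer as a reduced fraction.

Enumerate traces; 36 have nonzero weight after conditioning:
  (U=2, X=0, W=1, Y=4, Z=0) weight 2/495
  (U=2, X=0, W=2, Y=3, Z=0) weight 1/495
  (U=2, X=0, W=3, Y=2, Z=0) weight 1/990
  (U=2, X=1, W=1, Y=4, Z=0) weight 4/1485
  (U=2, X=1, W=2, Y=3, Z=0) weight 2/1485
  (U=2, X=1, W=3, Y=2, Z=0) weight 1/1485
  (U=2, X=2, W=1, Y=4, Z=0) weight 4/1485
  (U=2, X=2, W=2, Y=3, Z=0) weight 2/1485
  … 28 more
Group by Y:
  weight(Y=2) = 53/2970
  weight(Y=3) = 31/1485
  weight(Y=4) = 17/495
Total weight = 53/2970 + 31/1485 + 17/495 = 217/2970
P(Y=2 | obs) = 53/2970 / 217/2970 = 53/217
P(Y=3 | obs) = 31/1485 / 217/2970 = 2/7
P(Y=4 | obs) = 17/495 / 217/2970 = 102/217

P(Y = 2 | obs) = 53/217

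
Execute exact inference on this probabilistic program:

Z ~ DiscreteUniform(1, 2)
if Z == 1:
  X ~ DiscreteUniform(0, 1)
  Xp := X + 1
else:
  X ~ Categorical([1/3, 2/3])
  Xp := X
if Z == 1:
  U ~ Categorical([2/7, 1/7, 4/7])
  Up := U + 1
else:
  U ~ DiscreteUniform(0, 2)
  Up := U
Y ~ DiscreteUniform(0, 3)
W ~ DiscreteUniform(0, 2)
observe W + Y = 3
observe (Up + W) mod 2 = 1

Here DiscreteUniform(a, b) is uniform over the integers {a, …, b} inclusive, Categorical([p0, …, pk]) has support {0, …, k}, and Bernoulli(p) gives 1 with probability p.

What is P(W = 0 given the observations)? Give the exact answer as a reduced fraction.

Enumerate traces; 18 have nonzero weight after conditioning:
  (Z=1, X=0, U=0, Y=1, W=2) weight 1/168
  (Z=1, X=0, U=0, Y=3, W=0) weight 1/168
  (Z=1, X=0, U=1, Y=2, W=1) weight 1/336
  (Z=1, X=0, U=2, Y=1, W=2) weight 1/84
  (Z=1, X=0, U=2, Y=3, W=0) weight 1/84
  (Z=1, X=1, U=0, Y=1, W=2) weight 1/168
  (Z=1, X=1, U=0, Y=3, W=0) weight 1/168
  (Z=1, X=1, U=1, Y=2, W=1) weight 1/336
  … 10 more
Group by W:
  weight(W=0) = 25/504
  weight(W=1) = 17/504
  weight(W=2) = 25/504
Total weight = 25/504 + 17/504 + 25/504 = 67/504
P(W=0 | obs) = 25/504 / 67/504 = 25/67
P(W=1 | obs) = 17/504 / 67/504 = 17/67
P(W=2 | obs) = 25/504 / 67/504 = 25/67

P(W = 0 | obs) = 25/67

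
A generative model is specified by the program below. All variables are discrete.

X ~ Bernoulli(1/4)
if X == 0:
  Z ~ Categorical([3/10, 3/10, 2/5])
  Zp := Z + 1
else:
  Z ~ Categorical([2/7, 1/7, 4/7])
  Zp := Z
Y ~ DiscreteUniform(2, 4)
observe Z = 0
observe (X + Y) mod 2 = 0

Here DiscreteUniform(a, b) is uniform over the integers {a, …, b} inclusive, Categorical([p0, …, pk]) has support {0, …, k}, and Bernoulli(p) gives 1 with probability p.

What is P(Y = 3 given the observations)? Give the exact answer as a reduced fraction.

Enumerate traces; 3 have nonzero weight after conditioning:
  (X=0, Z=0, Y=2) weight 3/40
  (X=0, Z=0, Y=4) weight 3/40
  (X=1, Z=0, Y=3) weight 1/42
Group by Y:
  weight(Y=2) = 3/40
  weight(Y=3) = 1/42
  weight(Y=4) = 3/40
Total weight = 3/40 + 1/42 + 3/40 = 73/420
P(Y=2 | obs) = 3/40 / 73/420 = 63/146
P(Y=3 | obs) = 1/42 / 73/420 = 10/73
P(Y=4 | obs) = 3/40 / 73/420 = 63/146

P(Y = 3 | obs) = 10/73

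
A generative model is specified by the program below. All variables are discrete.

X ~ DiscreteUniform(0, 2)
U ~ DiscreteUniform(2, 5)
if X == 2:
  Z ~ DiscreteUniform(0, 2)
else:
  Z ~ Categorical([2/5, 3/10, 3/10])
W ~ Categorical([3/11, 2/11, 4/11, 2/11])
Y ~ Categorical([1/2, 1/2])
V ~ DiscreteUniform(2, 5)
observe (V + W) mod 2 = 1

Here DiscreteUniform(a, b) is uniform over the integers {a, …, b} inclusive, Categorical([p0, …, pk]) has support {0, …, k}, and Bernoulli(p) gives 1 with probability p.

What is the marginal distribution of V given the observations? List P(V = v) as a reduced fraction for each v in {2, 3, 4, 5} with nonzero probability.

P(V=2) = 2/11, P(V=3) = 7/22, P(V=4) = 2/11, P(V=5) = 7/22

Enumerate traces; 576 have nonzero weight after conditioning:
  (X=0, U=2, Z=0, W=0, Y=0, V=3) weight 1/880
  (X=0, U=2, Z=0, W=0, Y=0, V=5) weight 1/880
  (X=0, U=2, Z=0, W=0, Y=1, V=3) weight 1/880
  (X=0, U=2, Z=0, W=0, Y=1, V=5) weight 1/880
  (X=0, U=2, Z=0, W=1, Y=0, V=2) weight 1/1320
  (X=0, U=2, Z=0, W=1, Y=0, V=4) weight 1/1320
  (X=0, U=2, Z=0, W=1, Y=1, V=2) weight 1/1320
  (X=0, U=2, Z=0, W=1, Y=1, V=4) weight 1/1320
  … 568 more
Group by V:
  weight(V=2) = 1/11
  weight(V=3) = 7/44
  weight(V=4) = 1/11
  weight(V=5) = 7/44
Total weight = 1/11 + 7/44 + 1/11 + 7/44 = 1/2
P(V=2 | obs) = 1/11 / 1/2 = 2/11
P(V=3 | obs) = 7/44 / 1/2 = 7/22
P(V=4 | obs) = 1/11 / 1/2 = 2/11
P(V=5 | obs) = 7/44 / 1/2 = 7/22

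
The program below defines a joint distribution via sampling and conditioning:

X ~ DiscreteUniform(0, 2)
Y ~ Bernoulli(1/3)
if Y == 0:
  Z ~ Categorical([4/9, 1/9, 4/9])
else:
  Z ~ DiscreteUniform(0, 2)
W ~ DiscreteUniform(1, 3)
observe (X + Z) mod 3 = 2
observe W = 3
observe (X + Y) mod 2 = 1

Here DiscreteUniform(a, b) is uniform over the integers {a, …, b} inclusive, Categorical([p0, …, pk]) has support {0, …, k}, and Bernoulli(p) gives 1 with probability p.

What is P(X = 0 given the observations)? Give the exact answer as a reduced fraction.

Enumerate traces; 3 have nonzero weight after conditioning:
  (X=0, Y=1, Z=2, W=3) weight 1/81
  (X=1, Y=0, Z=1, W=3) weight 2/243
  (X=2, Y=1, Z=0, W=3) weight 1/81
Group by X:
  weight(X=0) = 1/81
  weight(X=1) = 2/243
  weight(X=2) = 1/81
Total weight = 1/81 + 2/243 + 1/81 = 8/243
P(X=0 | obs) = 1/81 / 8/243 = 3/8
P(X=1 | obs) = 2/243 / 8/243 = 1/4
P(X=2 | obs) = 1/81 / 8/243 = 3/8

P(X = 0 | obs) = 3/8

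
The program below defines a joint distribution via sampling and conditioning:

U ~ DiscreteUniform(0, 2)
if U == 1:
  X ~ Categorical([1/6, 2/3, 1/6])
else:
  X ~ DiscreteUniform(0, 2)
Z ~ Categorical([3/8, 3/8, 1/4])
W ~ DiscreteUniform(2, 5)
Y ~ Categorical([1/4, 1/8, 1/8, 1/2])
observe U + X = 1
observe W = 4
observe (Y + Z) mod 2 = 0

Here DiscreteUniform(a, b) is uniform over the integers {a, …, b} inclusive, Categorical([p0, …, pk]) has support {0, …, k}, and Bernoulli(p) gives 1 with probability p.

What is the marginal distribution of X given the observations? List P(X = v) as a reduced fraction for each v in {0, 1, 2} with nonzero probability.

Enumerate traces; 12 have nonzero weight after conditioning:
  (U=0, X=1, Z=0, W=4, Y=0) weight 1/384
  (U=0, X=1, Z=0, W=4, Y=2) weight 1/768
  (U=0, X=1, Z=1, W=4, Y=1) weight 1/768
  (U=0, X=1, Z=1, W=4, Y=3) weight 1/192
  (U=0, X=1, Z=2, W=4, Y=0) weight 1/576
  (U=0, X=1, Z=2, W=4, Y=2) weight 1/1152
  (U=1, X=0, Z=0, W=4, Y=0) weight 1/768
  (U=1, X=0, Z=0, W=4, Y=2) weight 1/1536
  … 4 more
Group by X:
  weight(X=0) = 5/768
  weight(X=1) = 5/384
Total weight = 5/768 + 5/384 = 5/256
P(X=0 | obs) = 5/768 / 5/256 = 1/3
P(X=1 | obs) = 5/384 / 5/256 = 2/3

P(X=0) = 1/3, P(X=1) = 2/3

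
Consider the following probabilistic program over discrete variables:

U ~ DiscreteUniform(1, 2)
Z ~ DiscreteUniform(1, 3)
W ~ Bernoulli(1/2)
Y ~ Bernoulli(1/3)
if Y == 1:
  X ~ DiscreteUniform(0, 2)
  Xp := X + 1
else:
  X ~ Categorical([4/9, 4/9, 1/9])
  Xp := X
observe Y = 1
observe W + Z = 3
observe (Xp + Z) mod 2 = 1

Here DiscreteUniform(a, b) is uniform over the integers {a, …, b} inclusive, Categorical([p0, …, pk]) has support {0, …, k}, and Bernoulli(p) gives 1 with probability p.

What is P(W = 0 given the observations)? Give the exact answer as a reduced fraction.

Enumerate traces; 6 have nonzero weight after conditioning:
  (U=1, Z=2, W=1, Y=1, X=0) weight 1/108
  (U=1, Z=2, W=1, Y=1, X=2) weight 1/108
  (U=1, Z=3, W=0, Y=1, X=1) weight 1/108
  (U=2, Z=2, W=1, Y=1, X=0) weight 1/108
  (U=2, Z=2, W=1, Y=1, X=2) weight 1/108
  (U=2, Z=3, W=0, Y=1, X=1) weight 1/108
Group by W:
  weight(W=0) = 1/54
  weight(W=1) = 1/27
Total weight = 1/54 + 1/27 = 1/18
P(W=0 | obs) = 1/54 / 1/18 = 1/3
P(W=1 | obs) = 1/27 / 1/18 = 2/3

P(W = 0 | obs) = 1/3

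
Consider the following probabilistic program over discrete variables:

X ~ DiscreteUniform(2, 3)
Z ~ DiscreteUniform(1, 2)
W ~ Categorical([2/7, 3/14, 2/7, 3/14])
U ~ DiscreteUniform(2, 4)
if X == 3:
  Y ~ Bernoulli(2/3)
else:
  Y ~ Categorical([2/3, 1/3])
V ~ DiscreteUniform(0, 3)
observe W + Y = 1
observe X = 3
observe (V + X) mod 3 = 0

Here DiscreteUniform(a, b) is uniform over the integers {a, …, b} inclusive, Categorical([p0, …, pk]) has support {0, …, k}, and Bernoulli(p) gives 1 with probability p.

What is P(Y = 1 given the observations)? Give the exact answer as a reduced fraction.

P(Y = 1 | obs) = 8/11

Enumerate traces; 24 have nonzero weight after conditioning:
  (X=3, Z=1, W=0, U=2, Y=1, V=0) weight 1/252
  (X=3, Z=1, W=0, U=2, Y=1, V=3) weight 1/252
  (X=3, Z=1, W=0, U=3, Y=1, V=0) weight 1/252
  (X=3, Z=1, W=0, U=3, Y=1, V=3) weight 1/252
  (X=3, Z=1, W=0, U=4, Y=1, V=0) weight 1/252
  (X=3, Z=1, W=0, U=4, Y=1, V=3) weight 1/252
  (X=3, Z=1, W=1, U=2, Y=0, V=0) weight 1/672
  (X=3, Z=1, W=1, U=2, Y=0, V=3) weight 1/672
  … 16 more
Group by Y:
  weight(Y=0) = 1/56
  weight(Y=1) = 1/21
Total weight = 1/56 + 1/21 = 11/168
P(Y=0 | obs) = 1/56 / 11/168 = 3/11
P(Y=1 | obs) = 1/21 / 11/168 = 8/11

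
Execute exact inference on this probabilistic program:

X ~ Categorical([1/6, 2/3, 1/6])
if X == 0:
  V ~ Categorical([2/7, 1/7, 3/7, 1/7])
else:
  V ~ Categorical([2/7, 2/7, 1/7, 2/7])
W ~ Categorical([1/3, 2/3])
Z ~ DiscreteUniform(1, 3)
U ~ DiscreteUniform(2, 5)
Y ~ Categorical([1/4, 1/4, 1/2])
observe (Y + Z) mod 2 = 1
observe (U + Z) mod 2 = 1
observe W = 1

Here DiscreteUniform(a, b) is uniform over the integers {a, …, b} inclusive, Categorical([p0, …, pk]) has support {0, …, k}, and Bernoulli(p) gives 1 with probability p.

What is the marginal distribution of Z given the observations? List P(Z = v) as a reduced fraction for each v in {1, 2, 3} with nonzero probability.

Enumerate traces; 120 have nonzero weight after conditioning:
  (X=0, V=0, W=1, Z=1, U=2, Y=0) weight 1/1512
  (X=0, V=0, W=1, Z=1, U=2, Y=2) weight 1/756
  (X=0, V=0, W=1, Z=1, U=4, Y=0) weight 1/1512
  (X=0, V=0, W=1, Z=1, U=4, Y=2) weight 1/756
  (X=0, V=0, W=1, Z=2, U=3, Y=1) weight 1/1512
  (X=0, V=0, W=1, Z=2, U=5, Y=1) weight 1/1512
  (X=0, V=0, W=1, Z=3, U=2, Y=0) weight 1/1512
  (X=0, V=0, W=1, Z=3, U=2, Y=2) weight 1/756
  … 112 more
Group by Z:
  weight(Z=1) = 1/12
  weight(Z=2) = 1/36
  weight(Z=3) = 1/12
Total weight = 1/12 + 1/36 + 1/12 = 7/36
P(Z=1 | obs) = 1/12 / 7/36 = 3/7
P(Z=2 | obs) = 1/36 / 7/36 = 1/7
P(Z=3 | obs) = 1/12 / 7/36 = 3/7

P(Z=1) = 3/7, P(Z=2) = 1/7, P(Z=3) = 3/7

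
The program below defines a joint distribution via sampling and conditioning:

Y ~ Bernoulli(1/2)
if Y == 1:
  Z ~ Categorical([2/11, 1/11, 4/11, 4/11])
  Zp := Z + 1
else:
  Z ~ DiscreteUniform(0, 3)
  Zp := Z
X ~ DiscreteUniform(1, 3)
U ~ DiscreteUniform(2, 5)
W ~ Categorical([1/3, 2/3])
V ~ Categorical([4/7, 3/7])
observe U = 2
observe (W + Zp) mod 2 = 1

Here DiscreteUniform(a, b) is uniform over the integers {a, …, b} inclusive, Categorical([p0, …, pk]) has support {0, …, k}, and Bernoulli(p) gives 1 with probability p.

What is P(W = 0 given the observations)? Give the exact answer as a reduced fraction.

P(W = 0 | obs) = 23/65

Enumerate traces; 48 have nonzero weight after conditioning:
  (Y=0, Z=0, X=1, U=2, W=1, V=0) weight 1/252
  (Y=0, Z=0, X=1, U=2, W=1, V=1) weight 1/336
  (Y=0, Z=0, X=2, U=2, W=1, V=0) weight 1/252
  (Y=0, Z=0, X=2, U=2, W=1, V=1) weight 1/336
  (Y=0, Z=0, X=3, U=2, W=1, V=0) weight 1/252
  (Y=0, Z=0, X=3, U=2, W=1, V=1) weight 1/336
  (Y=0, Z=1, X=1, U=2, W=0, V=0) weight 1/504
  (Y=0, Z=1, X=1, U=2, W=0, V=1) weight 1/672
  … 40 more
Group by W:
  weight(W=0) = 23/528
  weight(W=1) = 7/88
Total weight = 23/528 + 7/88 = 65/528
P(W=0 | obs) = 23/528 / 65/528 = 23/65
P(W=1 | obs) = 7/88 / 65/528 = 42/65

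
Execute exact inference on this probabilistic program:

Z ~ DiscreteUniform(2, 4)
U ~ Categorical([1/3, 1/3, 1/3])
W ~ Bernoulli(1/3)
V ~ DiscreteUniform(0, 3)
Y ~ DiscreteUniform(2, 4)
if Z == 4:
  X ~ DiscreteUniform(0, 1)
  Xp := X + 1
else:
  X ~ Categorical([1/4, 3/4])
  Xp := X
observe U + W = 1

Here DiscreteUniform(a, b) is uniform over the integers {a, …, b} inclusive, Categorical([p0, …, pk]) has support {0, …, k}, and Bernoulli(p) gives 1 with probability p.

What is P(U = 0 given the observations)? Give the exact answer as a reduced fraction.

Enumerate traces; 144 have nonzero weight after conditioning:
  (Z=2, U=0, W=1, V=0, Y=2, X=0) weight 1/1296
  (Z=2, U=0, W=1, V=0, Y=2, X=1) weight 1/432
  (Z=2, U=0, W=1, V=0, Y=3, X=0) weight 1/1296
  (Z=2, U=0, W=1, V=0, Y=3, X=1) weight 1/432
  (Z=2, U=0, W=1, V=0, Y=4, X=0) weight 1/1296
  (Z=2, U=0, W=1, V=0, Y=4, X=1) weight 1/432
  (Z=2, U=0, W=1, V=1, Y=2, X=0) weight 1/1296
  (Z=2, U=0, W=1, V=1, Y=2, X=1) weight 1/432
  (Z=2, U=1, W=0, V=0, Y=2, X=0) weight 1/648
  … 135 more
Group by U:
  weight(U=0) = 1/9
  weight(U=1) = 2/9
Total weight = 1/9 + 2/9 = 1/3
P(U=0 | obs) = 1/9 / 1/3 = 1/3
P(U=1 | obs) = 2/9 / 1/3 = 2/3

P(U = 0 | obs) = 1/3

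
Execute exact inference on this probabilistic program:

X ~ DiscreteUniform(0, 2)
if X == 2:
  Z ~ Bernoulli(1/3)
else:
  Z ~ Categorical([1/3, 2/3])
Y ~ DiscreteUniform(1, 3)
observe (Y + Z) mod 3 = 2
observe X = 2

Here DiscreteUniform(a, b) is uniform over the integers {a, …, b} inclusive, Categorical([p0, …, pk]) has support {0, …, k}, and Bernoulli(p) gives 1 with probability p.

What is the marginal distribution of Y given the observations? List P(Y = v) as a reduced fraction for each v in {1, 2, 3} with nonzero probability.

P(Y=1) = 1/3, P(Y=2) = 2/3

Enumerate traces; 2 have nonzero weight after conditioning:
  (X=2, Z=0, Y=2) weight 2/27
  (X=2, Z=1, Y=1) weight 1/27
Group by Y:
  weight(Y=1) = 1/27
  weight(Y=2) = 2/27
Total weight = 1/27 + 2/27 = 1/9
P(Y=1 | obs) = 1/27 / 1/9 = 1/3
P(Y=2 | obs) = 2/27 / 1/9 = 2/3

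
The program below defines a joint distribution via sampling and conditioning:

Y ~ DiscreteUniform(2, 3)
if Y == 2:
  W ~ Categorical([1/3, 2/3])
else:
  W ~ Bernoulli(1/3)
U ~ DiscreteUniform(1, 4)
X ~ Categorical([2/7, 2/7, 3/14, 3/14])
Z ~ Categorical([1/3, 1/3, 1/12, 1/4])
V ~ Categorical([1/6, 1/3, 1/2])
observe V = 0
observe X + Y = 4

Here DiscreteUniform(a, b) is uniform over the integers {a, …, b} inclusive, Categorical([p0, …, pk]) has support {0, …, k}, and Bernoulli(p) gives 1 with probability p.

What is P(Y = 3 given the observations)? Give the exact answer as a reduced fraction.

Enumerate traces; 64 have nonzero weight after conditioning:
  (Y=2, W=0, U=1, X=2, Z=0, V=0) weight 1/2016
  (Y=2, W=0, U=1, X=2, Z=1, V=0) weight 1/2016
  (Y=2, W=0, U=1, X=2, Z=2, V=0) weight 1/8064
  (Y=2, W=0, U=1, X=2, Z=3, V=0) weight 1/2688
  (Y=2, W=0, U=2, X=2, Z=0, V=0) weight 1/2016
  (Y=2, W=0, U=2, X=2, Z=1, V=0) weight 1/2016
  (Y=2, W=0, U=2, X=2, Z=2, V=0) weight 1/8064
  (Y=2, W=0, U=2, X=2, Z=3, V=0) weight 1/2688
  (Y=3, W=0, U=1, X=1, Z=0, V=0) weight 1/756
  … 55 more
Group by Y:
  weight(Y=2) = 1/56
  weight(Y=3) = 1/42
Total weight = 1/56 + 1/42 = 1/24
P(Y=2 | obs) = 1/56 / 1/24 = 3/7
P(Y=3 | obs) = 1/42 / 1/24 = 4/7

P(Y = 3 | obs) = 4/7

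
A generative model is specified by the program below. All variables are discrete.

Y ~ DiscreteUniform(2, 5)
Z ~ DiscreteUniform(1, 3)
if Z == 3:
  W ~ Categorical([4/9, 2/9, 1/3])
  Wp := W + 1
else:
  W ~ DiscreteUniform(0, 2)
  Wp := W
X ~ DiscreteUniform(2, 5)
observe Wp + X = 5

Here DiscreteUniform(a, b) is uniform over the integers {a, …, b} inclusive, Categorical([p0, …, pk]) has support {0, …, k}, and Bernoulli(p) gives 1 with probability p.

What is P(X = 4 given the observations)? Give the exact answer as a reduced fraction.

Enumerate traces; 36 have nonzero weight after conditioning:
  (Y=2, Z=1, W=0, X=5) weight 1/144
  (Y=2, Z=1, W=1, X=4) weight 1/144
  (Y=2, Z=1, W=2, X=3) weight 1/144
  (Y=2, Z=2, W=0, X=5) weight 1/144
  (Y=2, Z=2, W=1, X=4) weight 1/144
  (Y=2, Z=2, W=2, X=3) weight 1/144
  (Y=2, Z=3, W=0, X=4) weight 1/108
  (Y=2, Z=3, W=1, X=3) weight 1/216
  (Y=2, Z=3, W=2, X=2) weight 1/144
  … 27 more
Group by X:
  weight(X=2) = 1/36
  weight(X=3) = 2/27
  weight(X=4) = 5/54
  weight(X=5) = 1/18
Total weight = 1/36 + 2/27 + 5/54 + 1/18 = 1/4
P(X=2 | obs) = 1/36 / 1/4 = 1/9
P(X=3 | obs) = 2/27 / 1/4 = 8/27
P(X=4 | obs) = 5/54 / 1/4 = 10/27
P(X=5 | obs) = 1/18 / 1/4 = 2/9

P(X = 4 | obs) = 10/27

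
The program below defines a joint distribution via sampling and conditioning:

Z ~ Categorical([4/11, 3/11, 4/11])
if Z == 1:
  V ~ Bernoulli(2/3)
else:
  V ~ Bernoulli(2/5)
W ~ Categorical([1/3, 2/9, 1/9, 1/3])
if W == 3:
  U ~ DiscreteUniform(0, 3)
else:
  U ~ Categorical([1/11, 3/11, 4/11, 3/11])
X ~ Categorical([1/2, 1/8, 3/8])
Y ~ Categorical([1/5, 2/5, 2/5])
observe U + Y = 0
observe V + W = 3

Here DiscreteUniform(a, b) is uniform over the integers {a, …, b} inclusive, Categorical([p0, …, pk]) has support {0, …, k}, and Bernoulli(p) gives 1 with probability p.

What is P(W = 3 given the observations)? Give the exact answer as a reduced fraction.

Enumerate traces; 18 have nonzero weight after conditioning:
  (Z=0, V=0, W=3, U=0, X=0, Y=0) weight 1/550
  (Z=0, V=0, W=3, U=0, X=1, Y=0) weight 1/2200
  (Z=0, V=0, W=3, U=0, X=2, Y=0) weight 3/2200
  (Z=0, V=1, W=2, U=0, X=0, Y=0) weight 4/27225
  (Z=0, V=1, W=2, U=0, X=1, Y=0) weight 1/27225
  (Z=0, V=1, W=2, U=0, X=2, Y=0) weight 1/9075
  (Z=1, V=0, W=3, U=0, X=0, Y=0) weight 1/1320
  (Z=1, V=0, W=3, U=0, X=1, Y=0) weight 1/5280
  … 10 more
Group by W:
  weight(W=2) = 26/27225
  weight(W=3) = 29/3300
Total weight = 26/27225 + 29/3300 = 1061/108900
P(W=2 | obs) = 26/27225 / 1061/108900 = 104/1061
P(W=3 | obs) = 29/3300 / 1061/108900 = 957/1061

P(W = 3 | obs) = 957/1061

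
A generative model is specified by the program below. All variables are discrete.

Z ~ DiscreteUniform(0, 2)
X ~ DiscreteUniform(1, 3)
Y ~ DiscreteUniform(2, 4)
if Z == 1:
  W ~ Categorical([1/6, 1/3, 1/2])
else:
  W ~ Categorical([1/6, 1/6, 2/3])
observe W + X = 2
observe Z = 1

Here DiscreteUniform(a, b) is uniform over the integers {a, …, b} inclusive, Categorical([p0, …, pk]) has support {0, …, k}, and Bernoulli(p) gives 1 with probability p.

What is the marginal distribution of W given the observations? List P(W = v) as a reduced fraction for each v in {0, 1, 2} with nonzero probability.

P(W=0) = 1/3, P(W=1) = 2/3

Enumerate traces; 6 have nonzero weight after conditioning:
  (Z=1, X=1, Y=2, W=1) weight 1/81
  (Z=1, X=1, Y=3, W=1) weight 1/81
  (Z=1, X=1, Y=4, W=1) weight 1/81
  (Z=1, X=2, Y=2, W=0) weight 1/162
  (Z=1, X=2, Y=3, W=0) weight 1/162
  (Z=1, X=2, Y=4, W=0) weight 1/162
Group by W:
  weight(W=0) = 1/54
  weight(W=1) = 1/27
Total weight = 1/54 + 1/27 = 1/18
P(W=0 | obs) = 1/54 / 1/18 = 1/3
P(W=1 | obs) = 1/27 / 1/18 = 2/3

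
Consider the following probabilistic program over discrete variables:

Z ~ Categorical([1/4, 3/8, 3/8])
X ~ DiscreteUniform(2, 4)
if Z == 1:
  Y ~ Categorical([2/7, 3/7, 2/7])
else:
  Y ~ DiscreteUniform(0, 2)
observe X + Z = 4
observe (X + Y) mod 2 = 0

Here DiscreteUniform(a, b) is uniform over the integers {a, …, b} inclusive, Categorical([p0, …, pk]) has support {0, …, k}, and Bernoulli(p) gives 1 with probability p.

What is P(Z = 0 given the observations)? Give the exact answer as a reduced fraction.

P(Z = 0 | obs) = 28/97

Enumerate traces; 5 have nonzero weight after conditioning:
  (Z=0, X=4, Y=0) weight 1/36
  (Z=0, X=4, Y=2) weight 1/36
  (Z=1, X=3, Y=1) weight 3/56
  (Z=2, X=2, Y=0) weight 1/24
  (Z=2, X=2, Y=2) weight 1/24
Group by Z:
  weight(Z=0) = 1/18
  weight(Z=1) = 3/56
  weight(Z=2) = 1/12
Total weight = 1/18 + 3/56 + 1/12 = 97/504
P(Z=0 | obs) = 1/18 / 97/504 = 28/97
P(Z=1 | obs) = 3/56 / 97/504 = 27/97
P(Z=2 | obs) = 1/12 / 97/504 = 42/97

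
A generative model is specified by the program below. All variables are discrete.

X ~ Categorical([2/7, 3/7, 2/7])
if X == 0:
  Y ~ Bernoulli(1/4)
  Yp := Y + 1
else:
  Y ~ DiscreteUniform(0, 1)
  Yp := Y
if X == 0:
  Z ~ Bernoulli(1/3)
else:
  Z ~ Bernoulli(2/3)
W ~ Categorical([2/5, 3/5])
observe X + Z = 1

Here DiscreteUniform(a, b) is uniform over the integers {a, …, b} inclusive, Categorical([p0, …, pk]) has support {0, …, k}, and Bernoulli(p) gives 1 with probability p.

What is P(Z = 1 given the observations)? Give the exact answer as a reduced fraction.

P(Z = 1 | obs) = 2/5

Enumerate traces; 8 have nonzero weight after conditioning:
  (X=0, Y=0, Z=1, W=0) weight 1/35
  (X=0, Y=0, Z=1, W=1) weight 3/70
  (X=0, Y=1, Z=1, W=0) weight 1/105
  (X=0, Y=1, Z=1, W=1) weight 1/70
  (X=1, Y=0, Z=0, W=0) weight 1/35
  (X=1, Y=0, Z=0, W=1) weight 3/70
  (X=1, Y=1, Z=0, W=0) weight 1/35
  (X=1, Y=1, Z=0, W=1) weight 3/70
Group by Z:
  weight(Z=0) = 1/7
  weight(Z=1) = 2/21
Total weight = 1/7 + 2/21 = 5/21
P(Z=0 | obs) = 1/7 / 5/21 = 3/5
P(Z=1 | obs) = 2/21 / 5/21 = 2/5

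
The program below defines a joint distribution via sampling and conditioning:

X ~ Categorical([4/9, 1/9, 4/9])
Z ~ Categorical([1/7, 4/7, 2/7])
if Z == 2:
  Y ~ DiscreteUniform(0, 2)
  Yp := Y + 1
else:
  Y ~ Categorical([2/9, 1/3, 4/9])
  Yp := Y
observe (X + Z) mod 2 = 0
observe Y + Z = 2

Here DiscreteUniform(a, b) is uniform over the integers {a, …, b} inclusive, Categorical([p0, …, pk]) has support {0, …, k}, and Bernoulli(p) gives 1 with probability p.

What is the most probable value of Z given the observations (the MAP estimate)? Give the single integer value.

argmax_v P(Z = v | obs) = 2

Enumerate traces; 5 have nonzero weight after conditioning:
  (X=0, Z=0, Y=2) weight 16/567
  (X=0, Z=2, Y=0) weight 8/189
  (X=1, Z=1, Y=1) weight 4/189
  (X=2, Z=0, Y=2) weight 16/567
  (X=2, Z=2, Y=0) weight 8/189
Group by Z:
  weight(Z=0) = 32/567
  weight(Z=1) = 4/189
  weight(Z=2) = 16/189
Total weight = 32/567 + 4/189 + 16/189 = 92/567
P(Z=0 | obs) = 32/567 / 92/567 = 8/23
P(Z=1 | obs) = 4/189 / 92/567 = 3/23
P(Z=2 | obs) = 16/189 / 92/567 = 12/23
argmax = 2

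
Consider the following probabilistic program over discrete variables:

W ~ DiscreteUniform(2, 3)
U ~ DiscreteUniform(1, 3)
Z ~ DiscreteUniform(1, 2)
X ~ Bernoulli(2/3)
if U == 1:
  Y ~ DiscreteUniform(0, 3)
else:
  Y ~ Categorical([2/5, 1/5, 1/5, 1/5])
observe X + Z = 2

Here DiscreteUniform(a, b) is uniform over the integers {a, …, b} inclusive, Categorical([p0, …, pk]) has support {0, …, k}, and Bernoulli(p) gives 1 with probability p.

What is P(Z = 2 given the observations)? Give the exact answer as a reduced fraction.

Enumerate traces; 48 have nonzero weight after conditioning:
  (W=2, U=1, Z=1, X=1, Y=0) weight 1/72
  (W=2, U=1, Z=1, X=1, Y=1) weight 1/72
  (W=2, U=1, Z=1, X=1, Y=2) weight 1/72
  (W=2, U=1, Z=1, X=1, Y=3) weight 1/72
  (W=2, U=1, Z=2, X=0, Y=0) weight 1/144
  (W=2, U=1, Z=2, X=0, Y=1) weight 1/144
  (W=2, U=1, Z=2, X=0, Y=2) weight 1/144
  (W=2, U=1, Z=2, X=0, Y=3) weight 1/144
  … 40 more
Group by Z:
  weight(Z=1) = 1/3
  weight(Z=2) = 1/6
Total weight = 1/3 + 1/6 = 1/2
P(Z=1 | obs) = 1/3 / 1/2 = 2/3
P(Z=2 | obs) = 1/6 / 1/2 = 1/3

P(Z = 2 | obs) = 1/3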